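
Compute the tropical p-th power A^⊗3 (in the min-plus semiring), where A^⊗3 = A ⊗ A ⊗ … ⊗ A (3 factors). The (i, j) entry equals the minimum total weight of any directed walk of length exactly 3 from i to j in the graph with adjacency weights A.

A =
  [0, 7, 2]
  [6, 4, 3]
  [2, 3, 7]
A^⊗3 =
  [0, 5, 2]
  [5, 10, 7]
  [2, 7, 4]

Each entry (A^⊗3)_ij equals the minimum over all length-3 walks i = v_0 → v_1 → … → v_3 = j of Σ_t A[v_t][v_{t+1}]. For example, for (i, j) = (0, 2) we minimise over 9 possible intermediate vertex sequences; the minimum is 2, attained along the walk 0 → 0 → 0 → 2.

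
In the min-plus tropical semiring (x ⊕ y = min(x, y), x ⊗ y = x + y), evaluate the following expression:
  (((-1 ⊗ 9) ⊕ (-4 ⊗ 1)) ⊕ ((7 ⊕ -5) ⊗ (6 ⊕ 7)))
(((-1 ⊗ 9) ⊕ (-4 ⊗ 1)) ⊕ ((7 ⊕ -5) ⊗ (6 ⊕ 7))) = -3

Expand innermost to outermost. Recall ⊕ takes the minimum of its arguments and ⊗ takes their sum. Working out the expression (((-1 ⊗ 9) ⊕ (-4 ⊗ 1)) ⊕ ((7 ⊕ -5) ⊗ (6 ⊕ 7))) gives -3.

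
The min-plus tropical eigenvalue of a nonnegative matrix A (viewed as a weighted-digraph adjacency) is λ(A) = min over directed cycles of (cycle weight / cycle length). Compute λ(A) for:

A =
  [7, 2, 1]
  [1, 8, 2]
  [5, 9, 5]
λ(A) = 3/2

Enumerate directed cycles and compute their means (weight / length). Sample:
  cycle 0 → 0: weight = 7, length = 1, mean = 7/1 ≈ 7.000
  cycle 1 → 1: weight = 8, length = 1, mean = 8/1 ≈ 8.000
  cycle 2 → 2: weight = 5, length = 1, mean = 5/1 ≈ 5.000
  cycle 0 → 1 → 0: weight = 3, length = 2, mean = 3/2 ≈ 1.500
  cycle 0 → 2 → 0: weight = 6, length = 2, mean = 6/2 ≈ 3.000
  cycle 1 → 0 → 1: weight = 3, length = 2, mean = 3/2 ≈ 1.500
Minimum mean = 1.500, attained e.g. along the cycle 0 → 1 → 0 with weight 3 and length 2. So λ(A) = 3/2 = 3/2.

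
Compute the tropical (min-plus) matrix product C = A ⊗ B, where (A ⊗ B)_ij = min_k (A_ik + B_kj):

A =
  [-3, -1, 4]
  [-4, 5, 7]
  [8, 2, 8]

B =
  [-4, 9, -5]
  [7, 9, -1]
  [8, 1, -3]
A ⊗ B =
  [-7, 5, -8]
  [-8, 5, -9]
  [4, 9, 1]

Apply the min-plus product entry-by-entry:
  C[0][0] = min over k of (A[0][0] + B[0][0] = -3 + -4 = -7, A[0][1] + B[1][0] = -1 + 7 = 6, A[0][2] + B[2][0] = 4 + 8 = 12) = -7 (attained at k = 0)
  C[0][1] = min over k of (A[0][0] + B[0][1] = -3 + 9 = 6, A[0][1] + B[1][1] = -1 + 9 = 8, A[0][2] + B[2][1] = 4 + 1 = 5) = 5 (attained at k = 2)
  C[0][2] = min over k of (A[0][0] + B[0][2] = -3 + -5 = -8, A[0][1] + B[1][2] = -1 + -1 = -2, A[0][2] + B[2][2] = 4 + -3 = 1) = -8 (attained at k = 0)
  C[1][0] = min over k of (A[1][0] + B[0][0] = -4 + -4 = -8, A[1][1] + B[1][0] = 5 + 7 = 12, A[1][2] + B[2][0] = 7 + 8 = 15) = -8 (attained at k = 0)
  C[1][1] = min over k of (A[1][0] + B[0][1] = -4 + 9 = 5, A[1][1] + B[1][1] = 5 + 9 = 14, A[1][2] + B[2][1] = 7 + 1 = 8) = 5 (attained at k = 0)
  C[1][2] = min over k of (A[1][0] + B[0][2] = -4 + -5 = -9, A[1][1] + B[1][2] = 5 + -1 = 4, A[1][2] + B[2][2] = 7 + -3 = 4) = -9 (attained at k = 0)
  C[2][0] = min over k of (A[2][0] + B[0][0] = 8 + -4 = 4, A[2][1] + B[1][0] = 2 + 7 = 9, A[2][2] + B[2][0] = 8 + 8 = 16) = 4 (attained at k = 0)
  C[2][1] = min over k of (A[2][0] + B[0][1] = 8 + 9 = 17, A[2][1] + B[1][1] = 2 + 9 = 11, A[2][2] + B[2][1] = 8 + 1 = 9) = 9 (attained at k = 2)
  C[2][2] = min over k of (A[2][0] + B[0][2] = 8 + -5 = 3, A[2][1] + B[1][2] = 2 + -1 = 1, A[2][2] + B[2][2] = 8 + -3 = 5) = 1 (attained at k = 1)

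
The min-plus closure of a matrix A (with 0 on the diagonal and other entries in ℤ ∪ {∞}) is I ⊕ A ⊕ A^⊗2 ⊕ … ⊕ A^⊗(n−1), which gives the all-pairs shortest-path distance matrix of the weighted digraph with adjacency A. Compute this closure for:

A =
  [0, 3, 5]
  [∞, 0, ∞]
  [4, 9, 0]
Closure =
  [0, 3, 5]
  [∞, 0, ∞]
  [4, 7, 0]

This is the Floyd-Warshall all-pairs shortest-path computation. For each intermediate vertex k = 0, 1, …, 2, update dist[i][j] ← min(dist[i][j], dist[i][k] + dist[k][j]). The final matrix gives, for each (i, j), the minimum total weight of any directed path from i to j (possibly empty when i = j).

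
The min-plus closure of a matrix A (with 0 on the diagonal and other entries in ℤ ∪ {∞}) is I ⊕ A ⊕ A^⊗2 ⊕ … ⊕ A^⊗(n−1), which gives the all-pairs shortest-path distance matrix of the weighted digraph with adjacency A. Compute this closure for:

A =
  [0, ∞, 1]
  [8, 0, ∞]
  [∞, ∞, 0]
Closure =
  [0, ∞, 1]
  [8, 0, 9]
  [∞, ∞, 0]

This is the Floyd-Warshall all-pairs shortest-path computation. For each intermediate vertex k = 0, 1, …, 2, update dist[i][j] ← min(dist[i][j], dist[i][k] + dist[k][j]). The final matrix gives, for each (i, j), the minimum total weight of any directed path from i to j (possibly empty when i = j).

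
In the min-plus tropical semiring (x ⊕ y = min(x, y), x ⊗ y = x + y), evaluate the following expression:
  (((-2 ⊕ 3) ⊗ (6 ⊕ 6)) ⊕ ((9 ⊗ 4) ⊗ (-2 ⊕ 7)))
(((-2 ⊕ 3) ⊗ (6 ⊕ 6)) ⊕ ((9 ⊗ 4) ⊗ (-2 ⊕ 7))) = 4

Expand innermost to outermost. Recall ⊕ takes the minimum of its arguments and ⊗ takes their sum. Working out the expression (((-2 ⊕ 3) ⊗ (6 ⊕ 6)) ⊕ ((9 ⊗ 4) ⊗ (-2 ⊕ 7))) gives 4.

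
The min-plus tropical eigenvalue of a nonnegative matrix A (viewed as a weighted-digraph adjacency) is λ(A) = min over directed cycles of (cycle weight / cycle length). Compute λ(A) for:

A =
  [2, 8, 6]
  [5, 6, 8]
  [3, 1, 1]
λ(A) = 1

Enumerate directed cycles and compute their means (weight / length). Sample:
  cycle 0 → 0: weight = 2, length = 1, mean = 2/1 ≈ 2.000
  cycle 1 → 1: weight = 6, length = 1, mean = 6/1 ≈ 6.000
  cycle 2 → 2: weight = 1, length = 1, mean = 1/1 ≈ 1.000
  cycle 0 → 1 → 0: weight = 13, length = 2, mean = 13/2 ≈ 6.500
  cycle 0 → 2 → 0: weight = 9, length = 2, mean = 9/2 ≈ 4.500
  cycle 1 → 0 → 1: weight = 13, length = 2, mean = 13/2 ≈ 6.500
Minimum mean = 1.000, attained e.g. along the cycle 2 → 2 with weight 1 and length 1. So λ(A) = 1/1 = 1.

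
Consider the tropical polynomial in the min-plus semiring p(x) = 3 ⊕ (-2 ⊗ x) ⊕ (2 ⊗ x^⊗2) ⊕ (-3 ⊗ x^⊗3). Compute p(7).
p(7) = 3

A tropical monomial a ⊗ x^⊗i evaluates to a + i · x. Evaluating each term at x = 7:
  Term 0 contributes 3 + 0 · 7 = 3
  Term 1 contributes -2 + 1 · 7 = 5
  Term 2 contributes 2 + 2 · 7 = 16
  Term 3 contributes -3 + 3 · 7 = 18
p(7) = ⊕ of these = min[3, 5, 16, 18] = 3.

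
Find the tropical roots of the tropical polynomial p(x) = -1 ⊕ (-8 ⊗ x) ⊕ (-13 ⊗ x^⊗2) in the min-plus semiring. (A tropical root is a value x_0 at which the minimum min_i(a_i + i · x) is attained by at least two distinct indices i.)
Roots: {5, 7}

Each tropical root is a break point of the lower envelope of the lines y = a_i + i · x (there are 3 lines, with slopes 0, 1, ..., 2). Only the lines that attain the minimum somewhere contribute to roots; other lines are dominated. Here the surviving (envelope) indices are i = 2, i = 1, i = 0.
Intersections between consecutive envelope lines give the roots: for adjacent envelope indices i < j the intersection is x = (a_i − a_j) / (j − i). Reading off the sorted break points: {5, 7}.
Verification: at each break x_0, at least two indices attain the minimum of min_i(a_i + i · x_0).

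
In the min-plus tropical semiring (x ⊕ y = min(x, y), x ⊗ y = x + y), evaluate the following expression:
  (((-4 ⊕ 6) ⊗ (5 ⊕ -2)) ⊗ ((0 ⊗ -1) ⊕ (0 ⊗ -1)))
(((-4 ⊕ 6) ⊗ (5 ⊕ -2)) ⊗ ((0 ⊗ -1) ⊕ (0 ⊗ -1))) = -7

Expand innermost to outermost. Recall ⊕ takes the minimum of its arguments and ⊗ takes their sum. Working out the expression (((-4 ⊕ 6) ⊗ (5 ⊕ -2)) ⊗ ((0 ⊗ -1) ⊕ (0 ⊗ -1))) gives -7.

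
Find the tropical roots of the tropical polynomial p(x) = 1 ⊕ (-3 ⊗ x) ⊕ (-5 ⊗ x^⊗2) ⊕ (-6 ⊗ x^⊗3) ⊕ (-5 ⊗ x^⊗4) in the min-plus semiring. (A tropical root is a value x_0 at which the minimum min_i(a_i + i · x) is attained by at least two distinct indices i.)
Roots: {-1, 1, 2, 4}

Each tropical root is a break point of the lower envelope of the lines y = a_i + i · x (there are 5 lines, with slopes 0, 1, ..., 4). Only the lines that attain the minimum somewhere contribute to roots; other lines are dominated. Here the surviving (envelope) indices are i = 4, i = 3, i = 2, i = 1, i = 0.
Intersections between consecutive envelope lines give the roots: for adjacent envelope indices i < j the intersection is x = (a_i − a_j) / (j − i). Reading off the sorted break points: {-1, 1, 2, 4}.
Verification: at each break x_0, at least two indices attain the minimum of min_i(a_i + i · x_0).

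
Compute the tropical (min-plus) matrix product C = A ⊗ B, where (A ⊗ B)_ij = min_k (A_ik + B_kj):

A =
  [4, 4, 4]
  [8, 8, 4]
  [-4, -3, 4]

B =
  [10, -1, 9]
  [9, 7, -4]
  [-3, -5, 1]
A ⊗ B =
  [1, -1, 0]
  [1, -1, 4]
  [1, -5, -7]

Apply the min-plus product entry-by-entry:
  C[0][0] = min over k of (A[0][0] + B[0][0] = 4 + 10 = 14, A[0][1] + B[1][0] = 4 + 9 = 13, A[0][2] + B[2][0] = 4 + -3 = 1) = 1 (attained at k = 2)
  C[0][1] = min over k of (A[0][0] + B[0][1] = 4 + -1 = 3, A[0][1] + B[1][1] = 4 + 7 = 11, A[0][2] + B[2][1] = 4 + -5 = -1) = -1 (attained at k = 2)
  C[0][2] = min over k of (A[0][0] + B[0][2] = 4 + 9 = 13, A[0][1] + B[1][2] = 4 + -4 = 0, A[0][2] + B[2][2] = 4 + 1 = 5) = 0 (attained at k = 1)
  C[1][0] = min over k of (A[1][0] + B[0][0] = 8 + 10 = 18, A[1][1] + B[1][0] = 8 + 9 = 17, A[1][2] + B[2][0] = 4 + -3 = 1) = 1 (attained at k = 2)
  C[1][1] = min over k of (A[1][0] + B[0][1] = 8 + -1 = 7, A[1][1] + B[1][1] = 8 + 7 = 15, A[1][2] + B[2][1] = 4 + -5 = -1) = -1 (attained at k = 2)
  C[1][2] = min over k of (A[1][0] + B[0][2] = 8 + 9 = 17, A[1][1] + B[1][2] = 8 + -4 = 4, A[1][2] + B[2][2] = 4 + 1 = 5) = 4 (attained at k = 1)
  C[2][0] = min over k of (A[2][0] + B[0][0] = -4 + 10 = 6, A[2][1] + B[1][0] = -3 + 9 = 6, A[2][2] + B[2][0] = 4 + -3 = 1) = 1 (attained at k = 2)
  C[2][1] = min over k of (A[2][0] + B[0][1] = -4 + -1 = -5, A[2][1] + B[1][1] = -3 + 7 = 4, A[2][2] + B[2][1] = 4 + -5 = -1) = -5 (attained at k = 0)
  C[2][2] = min over k of (A[2][0] + B[0][2] = -4 + 9 = 5, A[2][1] + B[1][2] = -3 + -4 = -7, A[2][2] + B[2][2] = 4 + 1 = 5) = -7 (attained at k = 1)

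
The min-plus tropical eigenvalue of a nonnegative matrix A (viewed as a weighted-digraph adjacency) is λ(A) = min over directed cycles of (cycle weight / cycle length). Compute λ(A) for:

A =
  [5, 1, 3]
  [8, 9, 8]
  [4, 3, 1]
λ(A) = 1

Enumerate directed cycles and compute their means (weight / length). Sample:
  cycle 0 → 0: weight = 5, length = 1, mean = 5/1 ≈ 5.000
  cycle 1 → 1: weight = 9, length = 1, mean = 9/1 ≈ 9.000
  cycle 2 → 2: weight = 1, length = 1, mean = 1/1 ≈ 1.000
  cycle 0 → 1 → 0: weight = 9, length = 2, mean = 9/2 ≈ 4.500
  cycle 0 → 2 → 0: weight = 7, length = 2, mean = 7/2 ≈ 3.500
  cycle 1 → 0 → 1: weight = 9, length = 2, mean = 9/2 ≈ 4.500
Minimum mean = 1.000, attained e.g. along the cycle 2 → 2 with weight 1 and length 1. So λ(A) = 1/1 = 1.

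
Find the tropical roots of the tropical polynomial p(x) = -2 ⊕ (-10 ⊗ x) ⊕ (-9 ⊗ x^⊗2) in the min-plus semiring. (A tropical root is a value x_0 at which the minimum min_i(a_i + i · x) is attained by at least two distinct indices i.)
Roots: {-1, 8}

Each tropical root is a break point of the lower envelope of the lines y = a_i + i · x (there are 3 lines, with slopes 0, 1, ..., 2). Only the lines that attain the minimum somewhere contribute to roots; other lines are dominated. Here the surviving (envelope) indices are i = 2, i = 1, i = 0.
Intersections between consecutive envelope lines give the roots: for adjacent envelope indices i < j the intersection is x = (a_i − a_j) / (j − i). Reading off the sorted break points: {-1, 8}.
Verification: at each break x_0, at least two indices attain the minimum of min_i(a_i + i · x_0).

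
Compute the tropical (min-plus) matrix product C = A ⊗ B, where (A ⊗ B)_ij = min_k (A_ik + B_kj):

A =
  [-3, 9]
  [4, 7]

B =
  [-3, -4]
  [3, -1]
A ⊗ B =
  [-6, -7]
  [1, 0]

Apply the min-plus product entry-by-entry:
  C[0][0] = min over k of (A[0][0] + B[0][0] = -3 + -3 = -6, A[0][1] + B[1][0] = 9 + 3 = 12) = -6 (attained at k = 0)
  C[0][1] = min over k of (A[0][0] + B[0][1] = -3 + -4 = -7, A[0][1] + B[1][1] = 9 + -1 = 8) = -7 (attained at k = 0)
  C[1][0] = min over k of (A[1][0] + B[0][0] = 4 + -3 = 1, A[1][1] + B[1][0] = 7 + 3 = 10) = 1 (attained at k = 0)
  C[1][1] = min over k of (A[1][0] + B[0][1] = 4 + -4 = 0, A[1][1] + B[1][1] = 7 + -1 = 6) = 0 (attained at k = 0)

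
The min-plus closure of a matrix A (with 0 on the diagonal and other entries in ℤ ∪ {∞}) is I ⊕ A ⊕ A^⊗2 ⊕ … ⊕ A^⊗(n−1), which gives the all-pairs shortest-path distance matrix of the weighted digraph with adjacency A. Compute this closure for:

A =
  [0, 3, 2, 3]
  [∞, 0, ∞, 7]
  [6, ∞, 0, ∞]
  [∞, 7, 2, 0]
Closure =
  [0, 3, 2, 3]
  [15, 0, 9, 7]
  [6, 9, 0, 9]
  [8, 7, 2, 0]

This is the Floyd-Warshall all-pairs shortest-path computation. For each intermediate vertex k = 0, 1, …, 3, update dist[i][j] ← min(dist[i][j], dist[i][k] + dist[k][j]). The final matrix gives, for each (i, j), the minimum total weight of any directed path from i to j (possibly empty when i = j).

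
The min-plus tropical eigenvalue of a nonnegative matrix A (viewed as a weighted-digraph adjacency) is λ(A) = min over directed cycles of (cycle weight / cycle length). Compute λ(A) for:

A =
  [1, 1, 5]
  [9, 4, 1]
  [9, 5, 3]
λ(A) = 1

Enumerate directed cycles and compute their means (weight / length). Sample:
  cycle 0 → 0: weight = 1, length = 1, mean = 1/1 ≈ 1.000
  cycle 1 → 1: weight = 4, length = 1, mean = 4/1 ≈ 4.000
  cycle 2 → 2: weight = 3, length = 1, mean = 3/1 ≈ 3.000
  cycle 0 → 1 → 0: weight = 10, length = 2, mean = 10/2 ≈ 5.000
  cycle 0 → 2 → 0: weight = 14, length = 2, mean = 14/2 ≈ 7.000
  cycle 1 → 0 → 1: weight = 10, length = 2, mean = 10/2 ≈ 5.000
Minimum mean = 1.000, attained e.g. along the cycle 0 → 0 with weight 1 and length 1. So λ(A) = 1/1 = 1.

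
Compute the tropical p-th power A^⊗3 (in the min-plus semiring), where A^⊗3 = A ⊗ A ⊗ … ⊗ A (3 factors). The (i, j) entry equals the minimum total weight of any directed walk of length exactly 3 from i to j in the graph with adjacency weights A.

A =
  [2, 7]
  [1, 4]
A^⊗3 =
  [6, 11]
  [5, 10]

Each entry (A^⊗3)_ij equals the minimum over all length-3 walks i = v_0 → v_1 → … → v_3 = j of Σ_t A[v_t][v_{t+1}]. For example, for (i, j) = (0, 1) we minimise over 4 possible intermediate vertex sequences; the minimum is 11, attained along the walk 0 → 0 → 0 → 1.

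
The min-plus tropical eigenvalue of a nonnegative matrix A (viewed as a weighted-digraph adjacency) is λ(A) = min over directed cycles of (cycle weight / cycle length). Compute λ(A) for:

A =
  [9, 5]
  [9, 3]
λ(A) = 3

Enumerate directed cycles and compute their means (weight / length). Sample:
  cycle 0 → 0: weight = 9, length = 1, mean = 9/1 ≈ 9.000
  cycle 1 → 1: weight = 3, length = 1, mean = 3/1 ≈ 3.000
  cycle 0 → 1 → 0: weight = 14, length = 2, mean = 14/2 ≈ 7.000
  cycle 1 → 0 → 1: weight = 14, length = 2, mean = 14/2 ≈ 7.000
Minimum mean = 3.000, attained e.g. along the cycle 1 → 1 with weight 3 and length 1. So λ(A) = 3/1 = 3.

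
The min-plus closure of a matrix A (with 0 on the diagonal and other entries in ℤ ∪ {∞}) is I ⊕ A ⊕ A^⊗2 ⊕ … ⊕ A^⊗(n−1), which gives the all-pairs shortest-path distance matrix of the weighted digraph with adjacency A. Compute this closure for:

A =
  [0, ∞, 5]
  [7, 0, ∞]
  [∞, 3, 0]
Closure =
  [0, 8, 5]
  [7, 0, 12]
  [10, 3, 0]

This is the Floyd-Warshall all-pairs shortest-path computation. For each intermediate vertex k = 0, 1, …, 2, update dist[i][j] ← min(dist[i][j], dist[i][k] + dist[k][j]). The final matrix gives, for each (i, j), the minimum total weight of any directed path from i to j (possibly empty when i = j).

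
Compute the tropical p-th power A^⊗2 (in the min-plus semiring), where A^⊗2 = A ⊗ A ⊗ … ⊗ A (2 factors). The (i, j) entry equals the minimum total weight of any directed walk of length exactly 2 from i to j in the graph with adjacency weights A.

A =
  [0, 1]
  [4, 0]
A^⊗2 =
  [0, 1]
  [4, 0]

Each entry (A^⊗2)_ij equals the minimum over all length-2 walks i = v_0 → v_1 → … → v_2 = j of Σ_t A[v_t][v_{t+1}]. For example, for (i, j) = (0, 1) we minimise over 2 possible intermediate vertex sequences; the minimum is 1, attained along the walk 0 → 0 → 1.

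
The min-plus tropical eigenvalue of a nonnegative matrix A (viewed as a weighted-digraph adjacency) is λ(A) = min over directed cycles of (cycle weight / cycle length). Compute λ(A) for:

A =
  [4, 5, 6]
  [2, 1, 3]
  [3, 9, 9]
λ(A) = 1

Enumerate directed cycles and compute their means (weight / length). Sample:
  cycle 0 → 0: weight = 4, length = 1, mean = 4/1 ≈ 4.000
  cycle 1 → 1: weight = 1, length = 1, mean = 1/1 ≈ 1.000
  cycle 2 → 2: weight = 9, length = 1, mean = 9/1 ≈ 9.000
  cycle 0 → 1 → 0: weight = 7, length = 2, mean = 7/2 ≈ 3.500
  cycle 0 → 2 → 0: weight = 9, length = 2, mean = 9/2 ≈ 4.500
  cycle 1 → 0 → 1: weight = 7, length = 2, mean = 7/2 ≈ 3.500
Minimum mean = 1.000, attained e.g. along the cycle 1 → 1 with weight 1 and length 1. So λ(A) = 1/1 = 1.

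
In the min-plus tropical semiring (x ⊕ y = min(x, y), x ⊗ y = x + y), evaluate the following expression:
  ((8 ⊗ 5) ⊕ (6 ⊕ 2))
((8 ⊗ 5) ⊕ (6 ⊕ 2)) = 2

Expand innermost to outermost. Recall ⊕ takes the minimum of its arguments and ⊗ takes their sum. Working out the expression ((8 ⊗ 5) ⊕ (6 ⊕ 2)) gives 2.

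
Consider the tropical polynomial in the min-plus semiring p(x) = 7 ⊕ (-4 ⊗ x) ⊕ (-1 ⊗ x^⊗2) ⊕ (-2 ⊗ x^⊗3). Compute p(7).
p(7) = 3

A tropical monomial a ⊗ x^⊗i evaluates to a + i · x. Evaluating each term at x = 7:
  Term 0 contributes 7 + 0 · 7 = 7
  Term 1 contributes -4 + 1 · 7 = 3
  Term 2 contributes -1 + 2 · 7 = 13
  Term 3 contributes -2 + 3 · 7 = 19
p(7) = ⊕ of these = min[7, 3, 13, 19] = 3.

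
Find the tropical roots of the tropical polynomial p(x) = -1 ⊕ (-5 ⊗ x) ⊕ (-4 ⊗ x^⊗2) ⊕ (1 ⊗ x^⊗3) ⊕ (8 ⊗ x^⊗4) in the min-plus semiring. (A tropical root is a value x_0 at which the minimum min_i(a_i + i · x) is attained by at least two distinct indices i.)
Roots: {-7, -5, -1, 4}

Each tropical root is a break point of the lower envelope of the lines y = a_i + i · x (there are 5 lines, with slopes 0, 1, ..., 4). Only the lines that attain the minimum somewhere contribute to roots; other lines are dominated. Here the surviving (envelope) indices are i = 4, i = 3, i = 2, i = 1, i = 0.
Intersections between consecutive envelope lines give the roots: for adjacent envelope indices i < j the intersection is x = (a_i − a_j) / (j − i). Reading off the sorted break points: {-7, -5, -1, 4}.
Verification: at each break x_0, at least two indices attain the minimum of min_i(a_i + i · x_0).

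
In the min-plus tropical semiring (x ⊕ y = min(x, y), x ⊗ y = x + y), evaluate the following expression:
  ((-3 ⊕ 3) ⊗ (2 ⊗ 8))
((-3 ⊕ 3) ⊗ (2 ⊗ 8)) = 7

Expand innermost to outermost. Recall ⊕ takes the minimum of its arguments and ⊗ takes their sum. Working out the expression ((-3 ⊕ 3) ⊗ (2 ⊗ 8)) gives 7.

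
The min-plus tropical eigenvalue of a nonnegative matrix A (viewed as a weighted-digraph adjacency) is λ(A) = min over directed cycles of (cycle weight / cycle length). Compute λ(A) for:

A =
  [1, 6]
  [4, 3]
λ(A) = 1

Enumerate directed cycles and compute their means (weight / length). Sample:
  cycle 0 → 0: weight = 1, length = 1, mean = 1/1 ≈ 1.000
  cycle 1 → 1: weight = 3, length = 1, mean = 3/1 ≈ 3.000
  cycle 0 → 1 → 0: weight = 10, length = 2, mean = 10/2 ≈ 5.000
  cycle 1 → 0 → 1: weight = 10, length = 2, mean = 10/2 ≈ 5.000
Minimum mean = 1.000, attained e.g. along the cycle 0 → 0 with weight 1 and length 1. So λ(A) = 1/1 = 1.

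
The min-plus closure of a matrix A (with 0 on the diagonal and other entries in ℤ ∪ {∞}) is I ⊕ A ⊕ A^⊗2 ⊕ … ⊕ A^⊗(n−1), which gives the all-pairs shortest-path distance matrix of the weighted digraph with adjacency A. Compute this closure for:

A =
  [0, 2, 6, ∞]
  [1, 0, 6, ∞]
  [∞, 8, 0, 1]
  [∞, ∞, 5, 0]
Closure =
  [0, 2, 6, 7]
  [1, 0, 6, 7]
  [9, 8, 0, 1]
  [14, 13, 5, 0]

This is the Floyd-Warshall all-pairs shortest-path computation. For each intermediate vertex k = 0, 1, …, 3, update dist[i][j] ← min(dist[i][j], dist[i][k] + dist[k][j]). The final matrix gives, for each (i, j), the minimum total weight of any directed path from i to j (possibly empty when i = j).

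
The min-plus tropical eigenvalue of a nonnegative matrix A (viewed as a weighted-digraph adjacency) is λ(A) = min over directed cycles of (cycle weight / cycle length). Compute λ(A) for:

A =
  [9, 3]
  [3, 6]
λ(A) = 3

Enumerate directed cycles and compute their means (weight / length). Sample:
  cycle 0 → 0: weight = 9, length = 1, mean = 9/1 ≈ 9.000
  cycle 1 → 1: weight = 6, length = 1, mean = 6/1 ≈ 6.000
  cycle 0 → 1 → 0: weight = 6, length = 2, mean = 6/2 ≈ 3.000
  cycle 1 → 0 → 1: weight = 6, length = 2, mean = 6/2 ≈ 3.000
Minimum mean = 3.000, attained e.g. along the cycle 0 → 1 → 0 with weight 6 and length 2. So λ(A) = 6/2 = 3.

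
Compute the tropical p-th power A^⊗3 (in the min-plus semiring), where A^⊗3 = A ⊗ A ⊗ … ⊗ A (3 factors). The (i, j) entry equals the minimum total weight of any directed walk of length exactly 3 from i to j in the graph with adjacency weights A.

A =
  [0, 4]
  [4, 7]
A^⊗3 =
  [0, 4]
  [4, 8]

Each entry (A^⊗3)_ij equals the minimum over all length-3 walks i = v_0 → v_1 → … → v_3 = j of Σ_t A[v_t][v_{t+1}]. For example, for (i, j) = (0, 1) we minimise over 4 possible intermediate vertex sequences; the minimum is 4, attained along the walk 0 → 0 → 0 → 1.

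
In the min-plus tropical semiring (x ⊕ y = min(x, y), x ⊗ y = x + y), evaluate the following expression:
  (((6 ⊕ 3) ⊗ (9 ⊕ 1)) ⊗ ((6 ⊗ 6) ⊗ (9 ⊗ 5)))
(((6 ⊕ 3) ⊗ (9 ⊕ 1)) ⊗ ((6 ⊗ 6) ⊗ (9 ⊗ 5))) = 30

Expand innermost to outermost. Recall ⊕ takes the minimum of its arguments and ⊗ takes their sum. Working out the expression (((6 ⊕ 3) ⊗ (9 ⊕ 1)) ⊗ ((6 ⊗ 6) ⊗ (9 ⊗ 5))) gives 30.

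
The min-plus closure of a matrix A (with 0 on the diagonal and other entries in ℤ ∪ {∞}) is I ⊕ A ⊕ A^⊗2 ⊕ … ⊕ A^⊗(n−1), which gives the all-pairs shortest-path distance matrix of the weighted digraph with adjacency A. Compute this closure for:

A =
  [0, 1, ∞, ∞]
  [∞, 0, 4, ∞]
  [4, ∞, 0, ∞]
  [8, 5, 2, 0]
Closure =
  [0, 1, 5, ∞]
  [8, 0, 4, ∞]
  [4, 5, 0, ∞]
  [6, 5, 2, 0]

This is the Floyd-Warshall all-pairs shortest-path computation. For each intermediate vertex k = 0, 1, …, 3, update dist[i][j] ← min(dist[i][j], dist[i][k] + dist[k][j]). The final matrix gives, for each (i, j), the minimum total weight of any directed path from i to j (possibly empty when i = j).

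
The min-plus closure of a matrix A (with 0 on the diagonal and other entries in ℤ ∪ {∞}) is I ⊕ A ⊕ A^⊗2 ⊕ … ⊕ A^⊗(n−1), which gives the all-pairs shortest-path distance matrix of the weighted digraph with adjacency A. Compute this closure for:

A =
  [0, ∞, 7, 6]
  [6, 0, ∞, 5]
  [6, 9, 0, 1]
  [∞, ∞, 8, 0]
Closure =
  [0, 16, 7, 6]
  [6, 0, 13, 5]
  [6, 9, 0, 1]
  [14, 17, 8, 0]

This is the Floyd-Warshall all-pairs shortest-path computation. For each intermediate vertex k = 0, 1, …, 3, update dist[i][j] ← min(dist[i][j], dist[i][k] + dist[k][j]). The final matrix gives, for each (i, j), the minimum total weight of any directed path from i to j (possibly empty when i = j).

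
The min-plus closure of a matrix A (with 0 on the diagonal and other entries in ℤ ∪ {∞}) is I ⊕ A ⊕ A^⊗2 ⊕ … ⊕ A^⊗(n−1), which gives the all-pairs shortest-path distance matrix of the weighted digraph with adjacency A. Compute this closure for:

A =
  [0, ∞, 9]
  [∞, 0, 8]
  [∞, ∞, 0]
Closure =
  [0, ∞, 9]
  [∞, 0, 8]
  [∞, ∞, 0]

This is the Floyd-Warshall all-pairs shortest-path computation. For each intermediate vertex k = 0, 1, …, 2, update dist[i][j] ← min(dist[i][j], dist[i][k] + dist[k][j]). The final matrix gives, for each (i, j), the minimum total weight of any directed path from i to j (possibly empty when i = j).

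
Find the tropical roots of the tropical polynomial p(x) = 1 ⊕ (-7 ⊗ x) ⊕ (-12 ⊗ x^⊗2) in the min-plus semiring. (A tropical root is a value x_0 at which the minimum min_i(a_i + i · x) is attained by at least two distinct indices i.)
Roots: {5, 8}

Each tropical root is a break point of the lower envelope of the lines y = a_i + i · x (there are 3 lines, with slopes 0, 1, ..., 2). Only the lines that attain the minimum somewhere contribute to roots; other lines are dominated. Here the surviving (envelope) indices are i = 2, i = 1, i = 0.
Intersections between consecutive envelope lines give the roots: for adjacent envelope indices i < j the intersection is x = (a_i − a_j) / (j − i). Reading off the sorted break points: {5, 8}.
Verification: at each break x_0, at least two indices attain the minimum of min_i(a_i + i · x_0).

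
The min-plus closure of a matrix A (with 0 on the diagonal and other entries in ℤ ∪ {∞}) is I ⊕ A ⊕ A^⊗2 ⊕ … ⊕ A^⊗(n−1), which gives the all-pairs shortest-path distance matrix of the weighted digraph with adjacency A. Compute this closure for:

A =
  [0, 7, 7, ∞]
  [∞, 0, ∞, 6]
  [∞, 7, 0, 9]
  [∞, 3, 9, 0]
Closure =
  [0, 7, 7, 13]
  [∞, 0, 15, 6]
  [∞, 7, 0, 9]
  [∞, 3, 9, 0]

This is the Floyd-Warshall all-pairs shortest-path computation. For each intermediate vertex k = 0, 1, …, 3, update dist[i][j] ← min(dist[i][j], dist[i][k] + dist[k][j]). The final matrix gives, for each (i, j), the minimum total weight of any directed path from i to j (possibly empty when i = j).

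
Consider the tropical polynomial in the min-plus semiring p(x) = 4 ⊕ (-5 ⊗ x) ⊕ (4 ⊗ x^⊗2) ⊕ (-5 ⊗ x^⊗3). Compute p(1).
p(1) = -4

A tropical monomial a ⊗ x^⊗i evaluates to a + i · x. Evaluating each term at x = 1:
  Term 0 contributes 4 + 0 · 1 = 4
  Term 1 contributes -5 + 1 · 1 = -4
  Term 2 contributes 4 + 2 · 1 = 6
  Term 3 contributes -5 + 3 · 1 = -2
p(1) = ⊕ of these = min[4, -4, 6, -2] = -4.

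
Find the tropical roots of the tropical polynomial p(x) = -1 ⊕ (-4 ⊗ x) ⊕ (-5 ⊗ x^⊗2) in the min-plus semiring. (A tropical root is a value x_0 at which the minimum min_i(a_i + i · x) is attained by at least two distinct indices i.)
Roots: {1, 3}

Each tropical root is a break point of the lower envelope of the lines y = a_i + i · x (there are 3 lines, with slopes 0, 1, ..., 2). Only the lines that attain the minimum somewhere contribute to roots; other lines are dominated. Here the surviving (envelope) indices are i = 2, i = 1, i = 0.
Intersections between consecutive envelope lines give the roots: for adjacent envelope indices i < j the intersection is x = (a_i − a_j) / (j − i). Reading off the sorted break points: {1, 3}.
Verification: at each break x_0, at least two indices attain the minimum of min_i(a_i + i · x_0).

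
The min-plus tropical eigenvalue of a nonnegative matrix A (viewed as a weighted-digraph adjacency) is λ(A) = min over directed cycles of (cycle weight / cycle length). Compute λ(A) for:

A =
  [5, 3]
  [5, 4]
λ(A) = 4

Enumerate directed cycles and compute their means (weight / length). Sample:
  cycle 0 → 0: weight = 5, length = 1, mean = 5/1 ≈ 5.000
  cycle 1 → 1: weight = 4, length = 1, mean = 4/1 ≈ 4.000
  cycle 0 → 1 → 0: weight = 8, length = 2, mean = 8/2 ≈ 4.000
  cycle 1 → 0 → 1: weight = 8, length = 2, mean = 8/2 ≈ 4.000
Minimum mean = 4.000, attained e.g. along the cycle 1 → 1 with weight 4 and length 1. So λ(A) = 4/1 = 4.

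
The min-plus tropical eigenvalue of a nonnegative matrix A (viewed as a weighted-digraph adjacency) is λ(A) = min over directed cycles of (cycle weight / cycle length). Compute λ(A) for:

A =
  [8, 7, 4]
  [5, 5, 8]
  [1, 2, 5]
λ(A) = 5/2

Enumerate directed cycles and compute their means (weight / length). Sample:
  cycle 0 → 0: weight = 8, length = 1, mean = 8/1 ≈ 8.000
  cycle 1 → 1: weight = 5, length = 1, mean = 5/1 ≈ 5.000
  cycle 2 → 2: weight = 5, length = 1, mean = 5/1 ≈ 5.000
  cycle 0 → 1 → 0: weight = 12, length = 2, mean = 12/2 ≈ 6.000
  cycle 0 → 2 → 0: weight = 5, length = 2, mean = 5/2 ≈ 2.500
  cycle 1 → 0 → 1: weight = 12, length = 2, mean = 12/2 ≈ 6.000
Minimum mean = 2.500, attained e.g. along the cycle 0 → 2 → 0 with weight 5 and length 2. So λ(A) = 5/2 = 5/2.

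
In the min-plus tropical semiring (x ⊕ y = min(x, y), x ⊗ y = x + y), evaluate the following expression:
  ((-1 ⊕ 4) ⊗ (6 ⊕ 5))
((-1 ⊕ 4) ⊗ (6 ⊕ 5)) = 4

Expand innermost to outermost. Recall ⊕ takes the minimum of its arguments and ⊗ takes their sum. Working out the expression ((-1 ⊕ 4) ⊗ (6 ⊕ 5)) gives 4.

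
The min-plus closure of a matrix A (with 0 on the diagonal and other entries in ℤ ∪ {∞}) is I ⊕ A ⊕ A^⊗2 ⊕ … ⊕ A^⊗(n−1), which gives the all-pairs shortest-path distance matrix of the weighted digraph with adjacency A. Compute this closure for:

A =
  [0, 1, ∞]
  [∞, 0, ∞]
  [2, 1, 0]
Closure =
  [0, 1, ∞]
  [∞, 0, ∞]
  [2, 1, 0]

This is the Floyd-Warshall all-pairs shortest-path computation. For each intermediate vertex k = 0, 1, …, 2, update dist[i][j] ← min(dist[i][j], dist[i][k] + dist[k][j]). The final matrix gives, for each (i, j), the minimum total weight of any directed path from i to j (possibly empty when i = j).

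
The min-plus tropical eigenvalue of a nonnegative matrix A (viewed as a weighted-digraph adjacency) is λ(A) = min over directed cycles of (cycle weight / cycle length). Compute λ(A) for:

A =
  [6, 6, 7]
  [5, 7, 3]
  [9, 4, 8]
λ(A) = 7/2

Enumerate directed cycles and compute their means (weight / length). Sample:
  cycle 0 → 0: weight = 6, length = 1, mean = 6/1 ≈ 6.000
  cycle 1 → 1: weight = 7, length = 1, mean = 7/1 ≈ 7.000
  cycle 2 → 2: weight = 8, length = 1, mean = 8/1 ≈ 8.000
  cycle 0 → 1 → 0: weight = 11, length = 2, mean = 11/2 ≈ 5.500
  cycle 0 → 2 → 0: weight = 16, length = 2, mean = 16/2 ≈ 8.000
  cycle 1 → 0 → 1: weight = 11, length = 2, mean = 11/2 ≈ 5.500
Minimum mean = 3.500, attained e.g. along the cycle 1 → 2 → 1 with weight 7 and length 2. So λ(A) = 7/2 = 7/2.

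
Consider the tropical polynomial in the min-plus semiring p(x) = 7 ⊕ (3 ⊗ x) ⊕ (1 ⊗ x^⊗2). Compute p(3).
p(3) = 6

A tropical monomial a ⊗ x^⊗i evaluates to a + i · x. Evaluating each term at x = 3:
  Term 0 contributes 7 + 0 · 3 = 7
  Term 1 contributes 3 + 1 · 3 = 6
  Term 2 contributes 1 + 2 · 3 = 7
p(3) = ⊕ of these = min[7, 6, 7] = 6.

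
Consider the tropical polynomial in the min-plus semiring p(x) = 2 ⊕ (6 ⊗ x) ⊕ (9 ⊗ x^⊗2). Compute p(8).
p(8) = 2

A tropical monomial a ⊗ x^⊗i evaluates to a + i · x. Evaluating each term at x = 8:
  Term 0 contributes 2 + 0 · 8 = 2
  Term 1 contributes 6 + 1 · 8 = 14
  Term 2 contributes 9 + 2 · 8 = 25
p(8) = ⊕ of these = min[2, 14, 25] = 2.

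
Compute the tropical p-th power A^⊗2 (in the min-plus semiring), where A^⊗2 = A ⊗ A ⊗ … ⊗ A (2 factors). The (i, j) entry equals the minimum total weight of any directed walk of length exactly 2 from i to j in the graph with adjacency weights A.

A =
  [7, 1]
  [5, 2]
A^⊗2 =
  [6, 3]
  [7, 4]

Each entry (A^⊗2)_ij equals the minimum over all length-2 walks i = v_0 → v_1 → … → v_2 = j of Σ_t A[v_t][v_{t+1}]. For example, for (i, j) = (0, 1) we minimise over 2 possible intermediate vertex sequences; the minimum is 3, attained along the walk 0 → 1 → 1.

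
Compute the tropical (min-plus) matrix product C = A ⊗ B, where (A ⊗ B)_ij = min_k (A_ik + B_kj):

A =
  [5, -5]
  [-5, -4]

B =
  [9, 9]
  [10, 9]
A ⊗ B =
  [5, 4]
  [4, 4]

Apply the min-plus product entry-by-entry:
  C[0][0] = min over k of (A[0][0] + B[0][0] = 5 + 9 = 14, A[0][1] + B[1][0] = -5 + 10 = 5) = 5 (attained at k = 1)
  C[0][1] = min over k of (A[0][0] + B[0][1] = 5 + 9 = 14, A[0][1] + B[1][1] = -5 + 9 = 4) = 4 (attained at k = 1)
  C[1][0] = min over k of (A[1][0] + B[0][0] = -5 + 9 = 4, A[1][1] + B[1][0] = -4 + 10 = 6) = 4 (attained at k = 0)
  C[1][1] = min over k of (A[1][0] + B[0][1] = -5 + 9 = 4, A[1][1] + B[1][1] = -4 + 9 = 5) = 4 (attained at k = 0)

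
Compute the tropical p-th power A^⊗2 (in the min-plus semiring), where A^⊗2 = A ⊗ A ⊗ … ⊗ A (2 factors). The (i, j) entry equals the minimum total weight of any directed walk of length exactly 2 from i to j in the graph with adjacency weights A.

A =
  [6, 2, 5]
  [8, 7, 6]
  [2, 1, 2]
A^⊗2 =
  [7, 6, 7]
  [8, 7, 8]
  [4, 3, 4]

Each entry (A^⊗2)_ij equals the minimum over all length-2 walks i = v_0 → v_1 → … → v_2 = j of Σ_t A[v_t][v_{t+1}]. For example, for (i, j) = (0, 2) we minimise over 3 possible intermediate vertex sequences; the minimum is 7, attained along the walk 0 → 2 → 2.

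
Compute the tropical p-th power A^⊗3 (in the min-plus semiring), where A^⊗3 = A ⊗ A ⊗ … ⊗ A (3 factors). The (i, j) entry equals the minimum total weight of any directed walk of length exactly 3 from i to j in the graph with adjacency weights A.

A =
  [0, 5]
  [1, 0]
A^⊗3 =
  [0, 5]
  [1, 0]

Each entry (A^⊗3)_ij equals the minimum over all length-3 walks i = v_0 → v_1 → … → v_3 = j of Σ_t A[v_t][v_{t+1}]. For example, for (i, j) = (0, 1) we minimise over 4 possible intermediate vertex sequences; the minimum is 5, attained along the walk 0 → 0 → 0 → 1.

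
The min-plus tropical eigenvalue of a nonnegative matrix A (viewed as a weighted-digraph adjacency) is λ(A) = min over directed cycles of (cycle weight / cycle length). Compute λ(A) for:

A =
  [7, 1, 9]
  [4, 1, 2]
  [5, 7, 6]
λ(A) = 1

Enumerate directed cycles and compute their means (weight / length). Sample:
  cycle 0 → 0: weight = 7, length = 1, mean = 7/1 ≈ 7.000
  cycle 1 → 1: weight = 1, length = 1, mean = 1/1 ≈ 1.000
  cycle 2 → 2: weight = 6, length = 1, mean = 6/1 ≈ 6.000
  cycle 0 → 1 → 0: weight = 5, length = 2, mean = 5/2 ≈ 2.500
  cycle 0 → 2 → 0: weight = 14, length = 2, mean = 14/2 ≈ 7.000
  cycle 1 → 0 → 1: weight = 5, length = 2, mean = 5/2 ≈ 2.500
Minimum mean = 1.000, attained e.g. along the cycle 1 → 1 with weight 1 and length 1. So λ(A) = 1/1 = 1.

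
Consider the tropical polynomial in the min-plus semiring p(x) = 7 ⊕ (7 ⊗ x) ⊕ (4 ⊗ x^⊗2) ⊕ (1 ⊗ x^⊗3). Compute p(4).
p(4) = 7

A tropical monomial a ⊗ x^⊗i evaluates to a + i · x. Evaluating each term at x = 4:
  Term 0 contributes 7 + 0 · 4 = 7
  Term 1 contributes 7 + 1 · 4 = 11
  Term 2 contributes 4 + 2 · 4 = 12
  Term 3 contributes 1 + 3 · 4 = 13
p(4) = ⊕ of these = min[7, 11, 12, 13] = 7.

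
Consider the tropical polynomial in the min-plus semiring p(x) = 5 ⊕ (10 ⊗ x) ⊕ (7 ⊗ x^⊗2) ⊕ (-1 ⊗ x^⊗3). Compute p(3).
p(3) = 5

A tropical monomial a ⊗ x^⊗i evaluates to a + i · x. Evaluating each term at x = 3:
  Term 0 contributes 5 + 0 · 3 = 5
  Term 1 contributes 10 + 1 · 3 = 13
  Term 2 contributes 7 + 2 · 3 = 13
  Term 3 contributes -1 + 3 · 3 = 8
p(3) = ⊕ of these = min[5, 13, 13, 8] = 5.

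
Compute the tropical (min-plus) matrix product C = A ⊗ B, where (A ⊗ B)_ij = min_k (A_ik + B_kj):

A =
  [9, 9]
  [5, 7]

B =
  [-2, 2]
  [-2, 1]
A ⊗ B =
  [7, 10]
  [3, 7]

Apply the min-plus product entry-by-entry:
  C[0][0] = min over k of (A[0][0] + B[0][0] = 9 + -2 = 7, A[0][1] + B[1][0] = 9 + -2 = 7) = 7 (attained at k = 0)
  C[0][1] = min over k of (A[0][0] + B[0][1] = 9 + 2 = 11, A[0][1] + B[1][1] = 9 + 1 = 10) = 10 (attained at k = 1)
  C[1][0] = min over k of (A[1][0] + B[0][0] = 5 + -2 = 3, A[1][1] + B[1][0] = 7 + -2 = 5) = 3 (attained at k = 0)
  C[1][1] = min over k of (A[1][0] + B[0][1] = 5 + 2 = 7, A[1][1] + B[1][1] = 7 + 1 = 8) = 7 (attained at k = 0)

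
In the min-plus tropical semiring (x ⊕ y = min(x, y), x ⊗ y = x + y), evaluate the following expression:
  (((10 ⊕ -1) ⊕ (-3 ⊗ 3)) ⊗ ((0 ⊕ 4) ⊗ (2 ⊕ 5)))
(((10 ⊕ -1) ⊕ (-3 ⊗ 3)) ⊗ ((0 ⊕ 4) ⊗ (2 ⊕ 5))) = 1

Expand innermost to outermost. Recall ⊕ takes the minimum of its arguments and ⊗ takes their sum. Working out the expression (((10 ⊕ -1) ⊕ (-3 ⊗ 3)) ⊗ ((0 ⊕ 4) ⊗ (2 ⊕ 5))) gives 1.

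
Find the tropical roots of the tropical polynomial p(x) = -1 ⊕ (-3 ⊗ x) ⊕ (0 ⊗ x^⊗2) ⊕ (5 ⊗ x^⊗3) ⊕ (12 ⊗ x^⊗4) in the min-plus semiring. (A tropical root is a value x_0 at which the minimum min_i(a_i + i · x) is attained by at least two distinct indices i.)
Roots: {-7, -5, -3, 2}

Each tropical root is a break point of the lower envelope of the lines y = a_i + i · x (there are 5 lines, with slopes 0, 1, ..., 4). Only the lines that attain the minimum somewhere contribute to roots; other lines are dominated. Here the surviving (envelope) indices are i = 4, i = 3, i = 2, i = 1, i = 0.
Intersections between consecutive envelope lines give the roots: for adjacent envelope indices i < j the intersection is x = (a_i − a_j) / (j − i). Reading off the sorted break points: {-7, -5, -3, 2}.
Verification: at each break x_0, at least two indices attain the minimum of min_i(a_i + i · x_0).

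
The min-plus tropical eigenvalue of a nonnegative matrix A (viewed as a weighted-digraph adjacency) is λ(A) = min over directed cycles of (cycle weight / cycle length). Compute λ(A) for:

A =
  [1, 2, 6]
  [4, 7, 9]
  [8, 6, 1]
λ(A) = 1

Enumerate directed cycles and compute their means (weight / length). Sample:
  cycle 0 → 0: weight = 1, length = 1, mean = 1/1 ≈ 1.000
  cycle 1 → 1: weight = 7, length = 1, mean = 7/1 ≈ 7.000
  cycle 2 → 2: weight = 1, length = 1, mean = 1/1 ≈ 1.000
  cycle 0 → 1 → 0: weight = 6, length = 2, mean = 6/2 ≈ 3.000
  cycle 0 → 2 → 0: weight = 14, length = 2, mean = 14/2 ≈ 7.000
  cycle 1 → 0 → 1: weight = 6, length = 2, mean = 6/2 ≈ 3.000
Minimum mean = 1.000, attained e.g. along the cycle 0 → 0 with weight 1 and length 1. So λ(A) = 1/1 = 1.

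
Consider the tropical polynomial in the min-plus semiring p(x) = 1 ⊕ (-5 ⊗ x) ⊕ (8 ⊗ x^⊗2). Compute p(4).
p(4) = -1

A tropical monomial a ⊗ x^⊗i evaluates to a + i · x. Evaluating each term at x = 4:
  Term 0 contributes 1 + 0 · 4 = 1
  Term 1 contributes -5 + 1 · 4 = -1
  Term 2 contributes 8 + 2 · 4 = 16
p(4) = ⊕ of these = min[1, -1, 16] = -1.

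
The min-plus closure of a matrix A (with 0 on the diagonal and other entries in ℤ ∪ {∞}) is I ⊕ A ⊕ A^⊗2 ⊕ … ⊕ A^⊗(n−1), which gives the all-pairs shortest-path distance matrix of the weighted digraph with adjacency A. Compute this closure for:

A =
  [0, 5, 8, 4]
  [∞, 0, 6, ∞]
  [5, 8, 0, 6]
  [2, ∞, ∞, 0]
Closure =
  [0, 5, 8, 4]
  [11, 0, 6, 12]
  [5, 8, 0, 6]
  [2, 7, 10, 0]

This is the Floyd-Warshall all-pairs shortest-path computation. For each intermediate vertex k = 0, 1, …, 3, update dist[i][j] ← min(dist[i][j], dist[i][k] + dist[k][j]). The final matrix gives, for each (i, j), the minimum total weight of any directed path from i to j (possibly empty when i = j).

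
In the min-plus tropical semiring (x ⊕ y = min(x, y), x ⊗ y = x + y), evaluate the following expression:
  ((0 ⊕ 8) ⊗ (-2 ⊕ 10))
((0 ⊕ 8) ⊗ (-2 ⊕ 10)) = -2

Expand innermost to outermost. Recall ⊕ takes the minimum of its arguments and ⊗ takes their sum. Working out the expression ((0 ⊕ 8) ⊗ (-2 ⊕ 10)) gives -2.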